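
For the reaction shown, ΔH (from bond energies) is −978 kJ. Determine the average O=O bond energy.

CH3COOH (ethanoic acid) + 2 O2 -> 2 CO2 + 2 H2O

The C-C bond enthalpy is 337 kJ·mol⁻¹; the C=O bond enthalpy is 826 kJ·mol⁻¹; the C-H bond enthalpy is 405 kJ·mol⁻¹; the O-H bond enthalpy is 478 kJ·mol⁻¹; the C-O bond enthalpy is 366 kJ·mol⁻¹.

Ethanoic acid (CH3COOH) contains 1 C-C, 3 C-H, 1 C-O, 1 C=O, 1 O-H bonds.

Let D be the O=O bond energy.
Σ(broken) = 1×337 + 3×405 + 1×366 + 1×826 + 1×478 + 2×D = 3222 + 2D
Σ(formed) = 4×826 + 4×478 = 5216
ΔH = Σ(broken) − Σ(formed) = (3222 + 2D) − (5216) = −1994 + 2D
Setting this equal to −978 kJ gives 2D = 1016, so D = 508 kJ/mol.

D(O=O) ≈ 508 kJ/mol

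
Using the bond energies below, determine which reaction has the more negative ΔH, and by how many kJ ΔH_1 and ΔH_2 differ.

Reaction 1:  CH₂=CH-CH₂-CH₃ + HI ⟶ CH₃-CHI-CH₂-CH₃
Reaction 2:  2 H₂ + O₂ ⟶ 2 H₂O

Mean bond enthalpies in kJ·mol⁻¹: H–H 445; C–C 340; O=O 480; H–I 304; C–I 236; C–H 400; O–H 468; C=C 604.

Reaction 2, by 434 kJ

Reaction 1:
  Bonds broken (reactants):
    C–C: 2 × 340 = 680
    C–H: 8 × 400 = 3200
    C=C: 1 × 604 = 604
    H–I: 1 × 304 = 304
    Σ(broken) = 4788 kJ
  Bonds formed (products):
    C–C: 3 × 340 = 1020
    C–H: 9 × 400 = 3600
    C–I: 1 × 236 = 236
    Σ(formed) = 4856 kJ
  ΔH_1 = 4788 − 4856 = −68 kJ
Reaction 2:
  Bonds broken (reactants):
    H–H: 2 × 445 = 890
    O=O: 1 × 480 = 480
    Σ(broken) = 1370 kJ
  Bonds formed (products):
    O–H: 4 × 468 = 1872
    Σ(formed) = 1872 kJ
  ΔH_2 = 1370 − 1872 = −502 kJ
ΔH_1 − ΔH_2 = +434 kJ, so reaction 2 has the more negative ΔH; |ΔH_1 − ΔH_2| = 434 kJ.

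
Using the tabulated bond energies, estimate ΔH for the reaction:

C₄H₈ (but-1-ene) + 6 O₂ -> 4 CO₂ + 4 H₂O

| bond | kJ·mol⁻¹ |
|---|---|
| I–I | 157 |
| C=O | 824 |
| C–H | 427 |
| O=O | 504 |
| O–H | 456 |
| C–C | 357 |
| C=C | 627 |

Bonds broken (reactants):
  C–C: 2 × 357 = 714
  C–H: 8 × 427 = 3416
  C=C: 1 × 627 = 627
  O=O: 6 × 504 = 3024
  Σ(broken) = 7781 kJ
Bonds formed (products):
  C=O: 8 × 824 = 6592
  O–H: 8 × 456 = 3648
  Σ(formed) = 10240 kJ
ΔH = Σ(broken) − Σ(formed) = 7781 − 10240 = −2459 kJ

ΔH ≈ −2459 kJ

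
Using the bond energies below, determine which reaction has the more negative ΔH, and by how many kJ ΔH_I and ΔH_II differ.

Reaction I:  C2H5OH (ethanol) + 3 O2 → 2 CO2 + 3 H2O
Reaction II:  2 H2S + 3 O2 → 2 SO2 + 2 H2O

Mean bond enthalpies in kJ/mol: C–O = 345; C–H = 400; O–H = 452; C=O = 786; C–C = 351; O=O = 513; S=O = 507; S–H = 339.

Reaction I:
  Bonds broken (reactants):
    C–C: 1 × 351 = 351
    C–H: 5 × 400 = 2000
    C–O: 1 × 345 = 345
    O–H: 1 × 452 = 452
    O=O: 3 × 513 = 1539
    Σ(broken) = 4687 kJ
  Bonds formed (products):
    C=O: 4 × 786 = 3144
    O–H: 6 × 452 = 2712
    Σ(formed) = 5856 kJ
  ΔH_I = 4687 − 5856 = −1169 kJ
Reaction II:
  Bonds broken (reactants):
    O=O: 3 × 513 = 1539
    S–H: 4 × 339 = 1356
    Σ(broken) = 2895 kJ
  Bonds formed (products):
    O–H: 4 × 452 = 1808
    S=O: 4 × 507 = 2028
    Σ(formed) = 3836 kJ
  ΔH_II = 2895 − 3836 = −941 kJ
ΔH_I − ΔH_II = −228 kJ, so reaction I has the more negative ΔH; |ΔH_I − ΔH_II| = 228 kJ.

Reaction I, by 228 kJ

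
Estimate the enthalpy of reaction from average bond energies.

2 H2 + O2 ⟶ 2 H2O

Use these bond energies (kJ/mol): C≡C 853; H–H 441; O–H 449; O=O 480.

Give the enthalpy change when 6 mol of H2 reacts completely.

ΔH = −1302 kJ

Bonds broken (reactants):
  H–H: 2 × 441 = 882
  O=O: 1 × 480 = 480
  Σ(broken) = 1362 kJ
Bonds formed (products):
  O–H: 4 × 449 = 1796
  Σ(formed) = 1796 kJ
ΔH = Σ(broken) − Σ(formed) = 1362 − 1796 = −434 kJ
For 3× the reaction as written: 3 × (−434) = −1302 kJ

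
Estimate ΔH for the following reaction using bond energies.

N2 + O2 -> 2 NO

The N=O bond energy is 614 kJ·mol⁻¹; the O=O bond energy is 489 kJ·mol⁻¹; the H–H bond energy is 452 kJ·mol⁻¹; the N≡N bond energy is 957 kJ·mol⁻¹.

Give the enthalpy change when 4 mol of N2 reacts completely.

ΔH = +872 kJ

Bonds broken (reactants):
  N≡N: 1 × 957 = 957
  O=O: 1 × 489 = 489
  Σ(broken) = 1446 kJ
Bonds formed (products):
  N=O: 2 × 614 = 1228
  Σ(formed) = 1228 kJ
ΔH = Σ(broken) − Σ(formed) = 1446 − 1228 = +218 kJ
For 4× the reaction as written: 4 × (+218) = +872 kJ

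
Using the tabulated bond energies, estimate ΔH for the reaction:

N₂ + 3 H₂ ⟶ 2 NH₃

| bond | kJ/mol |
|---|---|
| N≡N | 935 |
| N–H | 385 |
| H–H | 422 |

ΔH ≈ −109 kJ

Bonds broken (reactants):
  H–H: 3 × 422 = 1266
  N≡N: 1 × 935 = 935
  Σ(broken) = 2201 kJ
Bonds formed (products):
  N–H: 6 × 385 = 2310
  Σ(formed) = 2310 kJ
ΔH = Σ(broken) − Σ(formed) = 2201 − 2310 = −109 kJ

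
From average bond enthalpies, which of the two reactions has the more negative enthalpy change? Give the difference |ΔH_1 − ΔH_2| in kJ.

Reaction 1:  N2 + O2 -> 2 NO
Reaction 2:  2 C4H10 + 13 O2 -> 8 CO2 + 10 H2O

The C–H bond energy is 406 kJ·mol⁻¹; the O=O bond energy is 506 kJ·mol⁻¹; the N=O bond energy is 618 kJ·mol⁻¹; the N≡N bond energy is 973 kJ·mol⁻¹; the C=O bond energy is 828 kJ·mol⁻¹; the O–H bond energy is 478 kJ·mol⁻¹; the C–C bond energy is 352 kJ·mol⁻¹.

Reaction 1:
  Bonds broken (reactants):
    N≡N: 1 × 973 = 973
    O=O: 1 × 506 = 506
    Σ(broken) = 1479 kJ
  Bonds formed (products):
    N=O: 2 × 618 = 1236
    Σ(formed) = 1236 kJ
  ΔH_1 = 1479 − 1236 = +243 kJ
Reaction 2:
  Bonds broken (reactants):
    C–C: 6 × 352 = 2112
    C–H: 20 × 406 = 8120
    O=O: 13 × 506 = 6578
    Σ(broken) = 16810 kJ
  Bonds formed (products):
    C=O: 16 × 828 = 13248
    O–H: 20 × 478 = 9560
    Σ(formed) = 22808 kJ
  ΔH_2 = 16810 − 22808 = −5998 kJ
ΔH_1 − ΔH_2 = +6241 kJ, so reaction 2 has the more negative ΔH; |ΔH_1 − ΔH_2| = 6241 kJ.

Reaction 2, by 6241 kJ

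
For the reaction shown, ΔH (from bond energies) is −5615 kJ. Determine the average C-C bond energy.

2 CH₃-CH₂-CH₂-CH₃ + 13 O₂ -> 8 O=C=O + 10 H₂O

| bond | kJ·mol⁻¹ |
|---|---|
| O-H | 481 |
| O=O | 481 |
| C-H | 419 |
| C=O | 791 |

D(C-C) ≈ 338 kJ/mol

Let D be the C-C bond energy.
Σ(broken) = 6×D + 20×419 + 13×481 = 14633 + 6D
Σ(formed) = 16×791 + 20×481 = 22276
ΔH = Σ(broken) − Σ(formed) = (14633 + 6D) − (22276) = −7643 + 6D
Setting this equal to −5615 kJ gives 6D = 2028, so D = 338 kJ/mol.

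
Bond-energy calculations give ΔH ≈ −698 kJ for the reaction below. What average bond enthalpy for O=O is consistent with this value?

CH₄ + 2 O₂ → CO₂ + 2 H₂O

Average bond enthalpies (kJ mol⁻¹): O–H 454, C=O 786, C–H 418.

Let D be the O=O bond energy.
Σ(broken) = 4×418 + 2×D = 1672 + 2D
Σ(formed) = 2×786 + 4×454 = 3388
ΔH = Σ(broken) − Σ(formed) = (1672 + 2D) − (3388) = −1716 + 2D
Setting this equal to −698 kJ gives 2D = 1018, so D = 509 kJ/mol.

D(O=O) ≈ 509 kJ/mol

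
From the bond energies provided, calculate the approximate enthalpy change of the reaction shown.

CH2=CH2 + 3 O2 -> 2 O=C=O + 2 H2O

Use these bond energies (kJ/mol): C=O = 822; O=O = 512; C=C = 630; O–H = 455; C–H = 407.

ΔH ≈ −1314 kJ

Bonds broken (reactants):
  C–H: 4 × 407 = 1628
  C=C: 1 × 630 = 630
  O=O: 3 × 512 = 1536
  Σ(broken) = 3794 kJ
Bonds formed (products):
  C=O: 4 × 822 = 3288
  O–H: 4 × 455 = 1820
  Σ(formed) = 5108 kJ
ΔH = Σ(broken) − Σ(formed) = 3794 − 5108 = −1314 kJ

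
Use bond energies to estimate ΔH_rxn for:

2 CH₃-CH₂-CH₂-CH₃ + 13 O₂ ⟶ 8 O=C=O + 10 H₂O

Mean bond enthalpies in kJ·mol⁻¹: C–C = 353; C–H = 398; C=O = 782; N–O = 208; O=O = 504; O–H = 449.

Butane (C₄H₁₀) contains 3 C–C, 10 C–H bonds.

Bonds broken (reactants):
  C–C: 6 × 353 = 2118
  C–H: 20 × 398 = 7960
  O=O: 13 × 504 = 6552
  Σ(broken) = 16630 kJ
Bonds formed (products):
  C=O: 16 × 782 = 12512
  O–H: 20 × 449 = 8980
  Σ(formed) = 21492 kJ
ΔH = Σ(broken) − Σ(formed) = 16630 − 21492 = −4862 kJ

ΔH ≈ −4862 kJ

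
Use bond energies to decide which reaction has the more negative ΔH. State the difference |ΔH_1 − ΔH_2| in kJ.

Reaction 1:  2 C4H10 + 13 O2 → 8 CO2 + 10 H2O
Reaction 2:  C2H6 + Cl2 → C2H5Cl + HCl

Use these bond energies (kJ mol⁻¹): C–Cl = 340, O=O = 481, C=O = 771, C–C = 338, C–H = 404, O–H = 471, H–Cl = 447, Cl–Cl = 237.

Reaction 1:
  Bonds broken (reactants):
    C–C: 6 × 338 = 2028
    C–H: 20 × 404 = 8080
    O=O: 13 × 481 = 6253
    Σ(broken) = 16361 kJ
  Bonds formed (products):
    C=O: 16 × 771 = 12336
    O–H: 20 × 471 = 9420
    Σ(formed) = 21756 kJ
  ΔH_1 = 16361 − 21756 = −5395 kJ
Reaction 2:
  Bonds broken (reactants):
    C–C: 1 × 338 = 338
    C–H: 6 × 404 = 2424
    Cl–Cl: 1 × 237 = 237
    Σ(broken) = 2999 kJ
  Bonds formed (products):
    C–C: 1 × 338 = 338
    C–Cl: 1 × 340 = 340
    C–H: 5 × 404 = 2020
    H–Cl: 1 × 447 = 447
    Σ(formed) = 3145 kJ
  ΔH_2 = 2999 − 3145 = −146 kJ
ΔH_1 − ΔH_2 = −5249 kJ, so reaction 1 has the more negative ΔH; |ΔH_1 − ΔH_2| = 5249 kJ.

Reaction 1, by 5249 kJ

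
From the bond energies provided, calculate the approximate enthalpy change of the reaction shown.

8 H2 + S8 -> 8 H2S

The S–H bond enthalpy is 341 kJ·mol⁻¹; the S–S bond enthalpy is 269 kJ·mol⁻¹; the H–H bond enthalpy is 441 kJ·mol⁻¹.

Bonds broken (reactants):
  H–H: 8 × 441 = 3528
  S–S: 8 × 269 = 2152
  Σ(broken) = 5680 kJ
Bonds formed (products):
  S–H: 16 × 341 = 5456
  Σ(formed) = 5456 kJ
ΔH = Σ(broken) − Σ(formed) = 5680 − 5456 = +224 kJ

ΔH ≈ +224 kJ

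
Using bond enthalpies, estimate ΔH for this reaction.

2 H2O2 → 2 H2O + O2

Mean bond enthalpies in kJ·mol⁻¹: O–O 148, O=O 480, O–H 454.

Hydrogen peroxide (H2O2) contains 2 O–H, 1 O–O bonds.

ΔH ≈ −184 kJ

Bonds broken (reactants):
  O–H: 4 × 454 = 1816
  O–O: 2 × 148 = 296
  Σ(broken) = 2112 kJ
Bonds formed (products):
  O–H: 4 × 454 = 1816
  O=O: 1 × 480 = 480
  Σ(formed) = 2296 kJ
ΔH = Σ(broken) − Σ(formed) = 2112 − 2296 = −184 kJ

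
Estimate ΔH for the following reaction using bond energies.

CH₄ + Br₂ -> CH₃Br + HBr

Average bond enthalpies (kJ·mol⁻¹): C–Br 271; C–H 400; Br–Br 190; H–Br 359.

ΔH ≈ −40 kJ

Bonds broken (reactants):
  Br–Br: 1 × 190 = 190
  C–H: 4 × 400 = 1600
  Σ(broken) = 1790 kJ
Bonds formed (products):
  C–Br: 1 × 271 = 271
  C–H: 3 × 400 = 1200
  H–Br: 1 × 359 = 359
  Σ(formed) = 1830 kJ
ΔH = Σ(broken) − Σ(formed) = 1790 − 1830 = −40 kJ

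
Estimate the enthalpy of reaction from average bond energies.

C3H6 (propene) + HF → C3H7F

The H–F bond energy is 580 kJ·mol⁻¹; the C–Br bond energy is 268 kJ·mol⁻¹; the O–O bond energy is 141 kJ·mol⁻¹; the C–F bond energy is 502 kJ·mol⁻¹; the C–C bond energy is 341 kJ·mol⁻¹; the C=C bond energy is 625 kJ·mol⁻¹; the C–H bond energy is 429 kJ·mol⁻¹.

Bonds broken (reactants):
  C–C: 1 × 341 = 341
  C–H: 6 × 429 = 2574
  C=C: 1 × 625 = 625
  H–F: 1 × 580 = 580
  Σ(broken) = 4120 kJ
Bonds formed (products):
  C–C: 2 × 341 = 682
  C–F: 1 × 502 = 502
  C–H: 7 × 429 = 3003
  Σ(formed) = 4187 kJ
ΔH = Σ(broken) − Σ(formed) = 4120 − 4187 = −67 kJ

ΔH ≈ −67 kJ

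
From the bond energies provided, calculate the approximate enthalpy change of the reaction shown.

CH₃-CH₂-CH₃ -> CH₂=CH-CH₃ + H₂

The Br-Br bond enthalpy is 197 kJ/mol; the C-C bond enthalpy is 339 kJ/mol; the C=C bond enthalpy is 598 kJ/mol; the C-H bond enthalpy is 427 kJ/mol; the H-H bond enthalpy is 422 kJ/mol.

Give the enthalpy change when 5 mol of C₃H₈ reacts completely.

Bonds broken (reactants):
  C-C: 2 × 339 = 678
  C-H: 8 × 427 = 3416
  Σ(broken) = 4094 kJ
Bonds formed (products):
  C-C: 1 × 339 = 339
  C-H: 6 × 427 = 2562
  C=C: 1 × 598 = 598
  H-H: 1 × 422 = 422
  Σ(formed) = 3921 kJ
ΔH = Σ(broken) − Σ(formed) = 4094 − 3921 = +173 kJ
For 5× the reaction as written: 5 × (+173) = +865 kJ

ΔH = +865 kJ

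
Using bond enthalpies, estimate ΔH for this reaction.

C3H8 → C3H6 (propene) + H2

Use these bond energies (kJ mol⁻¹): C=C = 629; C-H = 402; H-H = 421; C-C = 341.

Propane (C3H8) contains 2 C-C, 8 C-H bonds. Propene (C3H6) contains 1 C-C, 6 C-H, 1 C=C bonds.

Bonds broken (reactants):
  C-C: 2 × 341 = 682
  C-H: 8 × 402 = 3216
  Σ(broken) = 3898 kJ
Bonds formed (products):
  C-C: 1 × 341 = 341
  C-H: 6 × 402 = 2412
  C=C: 1 × 629 = 629
  H-H: 1 × 421 = 421
  Σ(formed) = 3803 kJ
ΔH = Σ(broken) − Σ(formed) = 3898 − 3803 = +95 kJ

ΔH ≈ +95 kJ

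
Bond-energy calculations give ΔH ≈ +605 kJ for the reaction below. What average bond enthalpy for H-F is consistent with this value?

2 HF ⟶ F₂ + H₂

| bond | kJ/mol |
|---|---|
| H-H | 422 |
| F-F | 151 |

Let D be the H-F bond energy.
Σ(broken) = 2×D = 2D
Σ(formed) = 1×151 + 1×422 = 573
ΔH = Σ(broken) − Σ(formed) = (2D) − (573) = −573 + 2D
Setting this equal to +605 kJ gives 2D = 1178, so D = 589 kJ/mol.

D(H-F) ≈ 589 kJ/mol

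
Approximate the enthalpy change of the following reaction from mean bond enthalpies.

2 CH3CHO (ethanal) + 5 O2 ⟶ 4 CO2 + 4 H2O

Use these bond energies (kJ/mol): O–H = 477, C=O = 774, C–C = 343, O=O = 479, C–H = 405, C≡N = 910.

ΔH ≈ −2139 kJ

Bonds broken (reactants):
  C–C: 2 × 343 = 686
  C–H: 8 × 405 = 3240
  C=O: 2 × 774 = 1548
  O=O: 5 × 479 = 2395
  Σ(broken) = 7869 kJ
Bonds formed (products):
  C=O: 8 × 774 = 6192
  O–H: 8 × 477 = 3816
  Σ(formed) = 10008 kJ
ΔH = Σ(broken) − Σ(formed) = 7869 − 10008 = −2139 kJ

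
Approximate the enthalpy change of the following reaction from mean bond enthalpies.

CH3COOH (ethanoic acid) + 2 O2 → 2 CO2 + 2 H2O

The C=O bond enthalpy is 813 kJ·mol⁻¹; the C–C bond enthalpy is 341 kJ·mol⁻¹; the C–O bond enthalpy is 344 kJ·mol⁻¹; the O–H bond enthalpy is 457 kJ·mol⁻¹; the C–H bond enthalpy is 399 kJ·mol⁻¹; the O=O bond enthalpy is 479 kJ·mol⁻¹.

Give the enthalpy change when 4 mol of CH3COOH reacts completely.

Bonds broken (reactants):
  C–C: 1 × 341 = 341
  C–H: 3 × 399 = 1197
  C–O: 1 × 344 = 344
  C=O: 1 × 813 = 813
  O–H: 1 × 457 = 457
  O=O: 2 × 479 = 958
  Σ(broken) = 4110 kJ
Bonds formed (products):
  C=O: 4 × 813 = 3252
  O–H: 4 × 457 = 1828
  Σ(formed) = 5080 kJ
ΔH = Σ(broken) − Σ(formed) = 4110 − 5080 = −970 kJ
For 4× the reaction as written: 4 × (−970) = −3880 kJ

ΔH = −3880 kJ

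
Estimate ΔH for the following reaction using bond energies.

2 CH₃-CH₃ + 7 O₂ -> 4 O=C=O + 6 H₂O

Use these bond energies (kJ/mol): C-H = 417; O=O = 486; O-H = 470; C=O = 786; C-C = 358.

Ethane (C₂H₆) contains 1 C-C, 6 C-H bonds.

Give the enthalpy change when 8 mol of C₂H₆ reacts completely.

Bonds broken (reactants):
  C-C: 2 × 358 = 716
  C-H: 12 × 417 = 5004
  O=O: 7 × 486 = 3402
  Σ(broken) = 9122 kJ
Bonds formed (products):
  C=O: 8 × 786 = 6288
  O-H: 12 × 470 = 5640
  Σ(formed) = 11928 kJ
ΔH = Σ(broken) − Σ(formed) = 9122 − 11928 = −2806 kJ
For 4× the reaction as written: 4 × (−2806) = −11224 kJ

ΔH = −11224 kJ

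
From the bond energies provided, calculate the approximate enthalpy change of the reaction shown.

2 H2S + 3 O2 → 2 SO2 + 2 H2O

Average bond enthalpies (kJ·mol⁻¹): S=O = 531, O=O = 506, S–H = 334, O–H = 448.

Bonds broken (reactants):
  O=O: 3 × 506 = 1518
  S–H: 4 × 334 = 1336
  Σ(broken) = 2854 kJ
Bonds formed (products):
  O–H: 4 × 448 = 1792
  S=O: 4 × 531 = 2124
  Σ(formed) = 3916 kJ
ΔH = Σ(broken) − Σ(formed) = 2854 − 3916 = −1062 kJ

ΔH ≈ −1062 kJ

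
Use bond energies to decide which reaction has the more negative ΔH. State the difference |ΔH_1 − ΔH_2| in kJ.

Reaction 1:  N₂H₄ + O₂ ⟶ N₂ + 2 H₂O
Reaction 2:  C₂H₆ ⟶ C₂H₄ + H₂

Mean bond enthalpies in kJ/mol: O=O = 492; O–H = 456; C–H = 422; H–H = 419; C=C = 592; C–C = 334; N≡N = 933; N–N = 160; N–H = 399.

Reaction 1:
  Bonds broken (reactants):
    N–H: 4 × 399 = 1596
    N–N: 1 × 160 = 160
    O=O: 1 × 492 = 492
    Σ(broken) = 2248 kJ
  Bonds formed (products):
    N≡N: 1 × 933 = 933
    O–H: 4 × 456 = 1824
    Σ(formed) = 2757 kJ
  ΔH_1 = 2248 − 2757 = −509 kJ
Reaction 2:
  Bonds broken (reactants):
    C–C: 1 × 334 = 334
    C–H: 6 × 422 = 2532
    Σ(broken) = 2866 kJ
  Bonds formed (products):
    C–H: 4 × 422 = 1688
    C=C: 1 × 592 = 592
    H–H: 1 × 419 = 419
    Σ(formed) = 2699 kJ
  ΔH_2 = 2866 − 2699 = +167 kJ
ΔH_1 − ΔH_2 = −676 kJ, so reaction 1 has the more negative ΔH; |ΔH_1 − ΔH_2| = 676 kJ.

Reaction 1, by 676 kJ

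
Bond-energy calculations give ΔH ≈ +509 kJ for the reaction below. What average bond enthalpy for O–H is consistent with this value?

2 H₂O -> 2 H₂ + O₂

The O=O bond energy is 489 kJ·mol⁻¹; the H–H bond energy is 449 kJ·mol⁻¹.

Let D be the O–H bond energy.
Σ(broken) = 4×D = 4D
Σ(formed) = 2×449 + 1×489 = 1387
ΔH = Σ(broken) − Σ(formed) = (4D) − (1387) = −1387 + 4D
Setting this equal to +509 kJ gives 4D = 1896, so D = 474 kJ/mol.

D(O–H) ≈ 474 kJ/mol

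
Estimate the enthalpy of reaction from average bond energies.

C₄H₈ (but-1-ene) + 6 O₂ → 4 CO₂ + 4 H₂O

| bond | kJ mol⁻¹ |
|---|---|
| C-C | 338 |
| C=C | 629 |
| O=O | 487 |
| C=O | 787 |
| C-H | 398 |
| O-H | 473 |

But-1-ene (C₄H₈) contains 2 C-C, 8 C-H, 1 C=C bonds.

Bonds broken (reactants):
  C-C: 2 × 338 = 676
  C-H: 8 × 398 = 3184
  C=C: 1 × 629 = 629
  O=O: 6 × 487 = 2922
  Σ(broken) = 7411 kJ
Bonds formed (products):
  C=O: 8 × 787 = 6296
  O-H: 8 × 473 = 3784
  Σ(formed) = 10080 kJ
ΔH = Σ(broken) − Σ(formed) = 7411 − 10080 = −2669 kJ

ΔH ≈ −2669 kJ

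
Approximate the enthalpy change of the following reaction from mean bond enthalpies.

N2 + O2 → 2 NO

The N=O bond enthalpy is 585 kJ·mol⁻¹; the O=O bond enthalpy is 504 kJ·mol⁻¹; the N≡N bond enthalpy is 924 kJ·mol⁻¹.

Bonds broken (reactants):
  N≡N: 1 × 924 = 924
  O=O: 1 × 504 = 504
  Σ(broken) = 1428 kJ
Bonds formed (products):
  N=O: 2 × 585 = 1170
  Σ(formed) = 1170 kJ
ΔH = Σ(broken) − Σ(formed) = 1428 − 1170 = +258 kJ

ΔH ≈ +258 kJ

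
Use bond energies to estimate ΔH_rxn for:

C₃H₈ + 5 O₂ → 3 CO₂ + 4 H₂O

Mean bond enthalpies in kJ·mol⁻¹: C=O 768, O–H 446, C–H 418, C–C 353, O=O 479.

Bonds broken (reactants):
  C–C: 2 × 353 = 706
  C–H: 8 × 418 = 3344
  O=O: 5 × 479 = 2395
  Σ(broken) = 6445 kJ
Bonds formed (products):
  C=O: 6 × 768 = 4608
  O–H: 8 × 446 = 3568
  Σ(formed) = 8176 kJ
ΔH = Σ(broken) − Σ(formed) = 6445 − 8176 = −1731 kJ

ΔH ≈ −1731 kJ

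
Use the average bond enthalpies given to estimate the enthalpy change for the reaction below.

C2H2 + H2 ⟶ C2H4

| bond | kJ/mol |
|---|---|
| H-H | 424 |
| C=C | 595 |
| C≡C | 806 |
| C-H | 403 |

Bonds broken (reactants):
  C≡C: 1 × 806 = 806
  C-H: 2 × 403 = 806
  H-H: 1 × 424 = 424
  Σ(broken) = 2036 kJ
Bonds formed (products):
  C-H: 4 × 403 = 1612
  C=C: 1 × 595 = 595
  Σ(formed) = 2207 kJ
ΔH = Σ(broken) − Σ(formed) = 2036 − 2207 = −171 kJ

ΔH ≈ −171 kJ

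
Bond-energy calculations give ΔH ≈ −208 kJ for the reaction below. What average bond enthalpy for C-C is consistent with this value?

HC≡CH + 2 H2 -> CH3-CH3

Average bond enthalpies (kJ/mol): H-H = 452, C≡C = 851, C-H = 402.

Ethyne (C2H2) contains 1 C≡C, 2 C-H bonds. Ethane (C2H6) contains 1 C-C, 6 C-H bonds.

D(C-C) ≈ 355 kJ/mol

Let D be the C-C bond energy.
Σ(broken) = 1×851 + 2×402 + 2×452 = 2559
Σ(formed) = 1×D + 6×402 = 2412 + D
ΔH = Σ(broken) − Σ(formed) = (2559) − (2412 + D) = +147 − D
Setting this equal to −208 kJ gives D = 355 kJ/mol.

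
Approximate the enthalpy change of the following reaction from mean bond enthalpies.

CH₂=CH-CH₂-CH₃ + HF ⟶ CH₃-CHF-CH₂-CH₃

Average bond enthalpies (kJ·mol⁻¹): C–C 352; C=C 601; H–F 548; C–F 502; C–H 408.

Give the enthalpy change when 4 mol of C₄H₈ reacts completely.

ΔH = −452 kJ

Bonds broken (reactants):
  C–C: 2 × 352 = 704
  C–H: 8 × 408 = 3264
  C=C: 1 × 601 = 601
  H–F: 1 × 548 = 548
  Σ(broken) = 5117 kJ
Bonds formed (products):
  C–C: 3 × 352 = 1056
  C–F: 1 × 502 = 502
  C–H: 9 × 408 = 3672
  Σ(formed) = 5230 kJ
ΔH = Σ(broken) − Σ(formed) = 5117 − 5230 = −113 kJ
For 4× the reaction as written: 4 × (−113) = −452 kJ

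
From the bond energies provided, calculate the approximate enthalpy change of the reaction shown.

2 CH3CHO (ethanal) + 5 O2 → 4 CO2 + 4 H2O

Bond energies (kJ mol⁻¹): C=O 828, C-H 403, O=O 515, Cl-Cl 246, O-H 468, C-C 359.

ΔH ≈ −2195 kJ

Bonds broken (reactants):
  C-C: 2 × 359 = 718
  C-H: 8 × 403 = 3224
  C=O: 2 × 828 = 1656
  O=O: 5 × 515 = 2575
  Σ(broken) = 8173 kJ
Bonds formed (products):
  C=O: 8 × 828 = 6624
  O-H: 8 × 468 = 3744
  Σ(formed) = 10368 kJ
ΔH = Σ(broken) − Σ(formed) = 8173 − 10368 = −2195 kJ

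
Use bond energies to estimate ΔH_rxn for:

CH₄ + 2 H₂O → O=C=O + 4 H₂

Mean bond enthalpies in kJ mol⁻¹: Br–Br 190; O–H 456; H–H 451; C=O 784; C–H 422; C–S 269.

ΔH ≈ +140 kJ

Bonds broken (reactants):
  C–H: 4 × 422 = 1688
  O–H: 4 × 456 = 1824
  Σ(broken) = 3512 kJ
Bonds formed (products):
  C=O: 2 × 784 = 1568
  H–H: 4 × 451 = 1804
  Σ(formed) = 3372 kJ
ΔH = Σ(broken) − Σ(formed) = 3512 − 3372 = +140 kJ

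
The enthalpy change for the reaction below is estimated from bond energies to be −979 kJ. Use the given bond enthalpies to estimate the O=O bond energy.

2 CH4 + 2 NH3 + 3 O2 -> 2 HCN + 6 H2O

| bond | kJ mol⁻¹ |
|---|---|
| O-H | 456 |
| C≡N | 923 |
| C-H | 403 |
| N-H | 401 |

Let D be the O=O bond energy.
Σ(broken) = 8×403 + 6×401 + 3×D = 5630 + 3D
Σ(formed) = 2×923 + 2×403 + 12×456 = 8124
ΔH = Σ(broken) − Σ(formed) = (5630 + 3D) − (8124) = −2494 + 3D
Setting this equal to −979 kJ gives 3D = 1515, so D = 505 kJ/mol.

D(O=O) ≈ 505 kJ/mol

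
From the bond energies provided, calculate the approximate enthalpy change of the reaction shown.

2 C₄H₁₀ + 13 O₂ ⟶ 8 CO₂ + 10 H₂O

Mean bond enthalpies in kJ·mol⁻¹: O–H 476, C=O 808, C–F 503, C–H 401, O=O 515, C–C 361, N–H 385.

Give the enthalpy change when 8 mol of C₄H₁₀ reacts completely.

Bonds broken (reactants):
  C–C: 6 × 361 = 2166
  C–H: 20 × 401 = 8020
  O=O: 13 × 515 = 6695
  Σ(broken) = 16881 kJ
Bonds formed (products):
  C=O: 16 × 808 = 12928
  O–H: 20 × 476 = 9520
  Σ(formed) = 22448 kJ
ΔH = Σ(broken) − Σ(formed) = 16881 − 22448 = −5567 kJ
For 4× the reaction as written: 4 × (−5567) = −22268 kJ

ΔH = −22268 kJ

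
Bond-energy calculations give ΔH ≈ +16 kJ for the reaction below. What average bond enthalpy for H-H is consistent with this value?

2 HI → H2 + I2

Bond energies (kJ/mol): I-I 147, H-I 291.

Let D be the H-H bond energy.
Σ(broken) = 2×291 = 582
Σ(formed) = 1×D + 1×147 = 147 + D
ΔH = Σ(broken) − Σ(formed) = (582) − (147 + D) = +435 − D
Setting this equal to +16 kJ gives D = 419 kJ/mol.

D(H-H) ≈ 419 kJ/mol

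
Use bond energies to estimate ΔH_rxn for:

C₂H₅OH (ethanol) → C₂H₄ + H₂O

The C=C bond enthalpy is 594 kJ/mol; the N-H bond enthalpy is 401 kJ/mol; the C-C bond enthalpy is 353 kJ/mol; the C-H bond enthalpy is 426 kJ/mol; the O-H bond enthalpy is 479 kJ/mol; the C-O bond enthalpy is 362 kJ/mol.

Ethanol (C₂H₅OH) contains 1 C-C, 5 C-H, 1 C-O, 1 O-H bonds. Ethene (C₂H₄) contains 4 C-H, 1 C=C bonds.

Bonds broken (reactants):
  C-C: 1 × 353 = 353
  C-H: 5 × 426 = 2130
  C-O: 1 × 362 = 362
  O-H: 1 × 479 = 479
  Σ(broken) = 3324 kJ
Bonds formed (products):
  C-H: 4 × 426 = 1704
  C=C: 1 × 594 = 594
  O-H: 2 × 479 = 958
  Σ(formed) = 3256 kJ
ΔH = Σ(broken) − Σ(formed) = 3324 − 3256 = +68 kJ

ΔH ≈ +68 kJ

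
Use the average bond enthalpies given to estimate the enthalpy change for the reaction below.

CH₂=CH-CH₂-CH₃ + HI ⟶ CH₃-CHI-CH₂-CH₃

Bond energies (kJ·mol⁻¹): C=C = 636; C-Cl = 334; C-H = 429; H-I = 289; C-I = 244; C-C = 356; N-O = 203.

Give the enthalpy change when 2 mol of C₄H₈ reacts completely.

Bonds broken (reactants):
  C-C: 2 × 356 = 712
  C-H: 8 × 429 = 3432
  C=C: 1 × 636 = 636
  H-I: 1 × 289 = 289
  Σ(broken) = 5069 kJ
Bonds formed (products):
  C-C: 3 × 356 = 1068
  C-H: 9 × 429 = 3861
  C-I: 1 × 244 = 244
  Σ(formed) = 5173 kJ
ΔH = Σ(broken) − Σ(formed) = 5069 − 5173 = −104 kJ
For 2× the reaction as written: 2 × (−104) = −208 kJ

ΔH = −208 kJ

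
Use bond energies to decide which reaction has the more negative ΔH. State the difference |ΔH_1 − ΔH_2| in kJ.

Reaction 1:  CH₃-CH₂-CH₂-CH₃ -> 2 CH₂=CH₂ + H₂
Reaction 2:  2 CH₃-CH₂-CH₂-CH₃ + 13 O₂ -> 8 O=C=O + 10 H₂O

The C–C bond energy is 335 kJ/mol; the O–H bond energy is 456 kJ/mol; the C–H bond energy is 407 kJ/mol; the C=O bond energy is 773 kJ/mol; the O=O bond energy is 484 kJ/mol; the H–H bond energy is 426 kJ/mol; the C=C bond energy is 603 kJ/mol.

Reaction 2, by 5233 kJ

Reaction 1:
  Bonds broken (reactants):
    C–C: 3 × 335 = 1005
    C–H: 10 × 407 = 4070
    Σ(broken) = 5075 kJ
  Bonds formed (products):
    C–H: 8 × 407 = 3256
    C=C: 2 × 603 = 1206
    H–H: 1 × 426 = 426
    Σ(formed) = 4888 kJ
  ΔH_1 = 5075 − 4888 = +187 kJ
Reaction 2:
  Bonds broken (reactants):
    C–C: 6 × 335 = 2010
    C–H: 20 × 407 = 8140
    O=O: 13 × 484 = 6292
    Σ(broken) = 16442 kJ
  Bonds formed (products):
    C=O: 16 × 773 = 12368
    O–H: 20 × 456 = 9120
    Σ(formed) = 21488 kJ
  ΔH_2 = 16442 − 21488 = −5046 kJ
ΔH_1 − ΔH_2 = +5233 kJ, so reaction 2 has the more negative ΔH; |ΔH_1 − ΔH_2| = 5233 kJ.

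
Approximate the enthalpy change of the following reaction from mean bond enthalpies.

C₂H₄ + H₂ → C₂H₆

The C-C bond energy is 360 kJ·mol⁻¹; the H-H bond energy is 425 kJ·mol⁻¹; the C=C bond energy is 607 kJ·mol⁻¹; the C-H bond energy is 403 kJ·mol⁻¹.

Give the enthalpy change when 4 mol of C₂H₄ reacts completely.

Bonds broken (reactants):
  C-H: 4 × 403 = 1612
  C=C: 1 × 607 = 607
  H-H: 1 × 425 = 425
  Σ(broken) = 2644 kJ
Bonds formed (products):
  C-C: 1 × 360 = 360
  C-H: 6 × 403 = 2418
  Σ(formed) = 2778 kJ
ΔH = Σ(broken) − Σ(formed) = 2644 − 2778 = −134 kJ
For 4× the reaction as written: 4 × (−134) = −536 kJ

ΔH = −536 kJ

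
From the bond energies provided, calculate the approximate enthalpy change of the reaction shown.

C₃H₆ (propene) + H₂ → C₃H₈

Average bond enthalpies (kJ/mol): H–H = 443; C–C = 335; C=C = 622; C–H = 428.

ΔH ≈ −126 kJ

Bonds broken (reactants):
  C–C: 1 × 335 = 335
  C–H: 6 × 428 = 2568
  C=C: 1 × 622 = 622
  H–H: 1 × 443 = 443
  Σ(broken) = 3968 kJ
Bonds formed (products):
  C–C: 2 × 335 = 670
  C–H: 8 × 428 = 3424
  Σ(formed) = 4094 kJ
ΔH = Σ(broken) − Σ(formed) = 3968 − 4094 = −126 kJ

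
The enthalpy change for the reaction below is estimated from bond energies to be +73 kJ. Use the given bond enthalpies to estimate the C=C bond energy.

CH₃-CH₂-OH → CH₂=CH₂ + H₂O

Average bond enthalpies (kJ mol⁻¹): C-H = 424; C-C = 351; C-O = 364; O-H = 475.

D(C=C) ≈ 591 kJ/mol

Let D be the C=C bond energy.
Σ(broken) = 1×351 + 5×424 + 1×364 + 1×475 = 3310
Σ(formed) = 4×424 + 1×D + 2×475 = 2646 + D
ΔH = Σ(broken) − Σ(formed) = (3310) − (2646 + D) = +664 − D
Setting this equal to +73 kJ gives D = 591 kJ/mol.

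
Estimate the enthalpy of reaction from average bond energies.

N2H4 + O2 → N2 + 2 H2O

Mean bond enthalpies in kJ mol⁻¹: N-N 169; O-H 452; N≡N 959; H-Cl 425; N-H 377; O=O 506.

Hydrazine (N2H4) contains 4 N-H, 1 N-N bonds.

Bonds broken (reactants):
  N-H: 4 × 377 = 1508
  N-N: 1 × 169 = 169
  O=O: 1 × 506 = 506
  Σ(broken) = 2183 kJ
Bonds formed (products):
  N≡N: 1 × 959 = 959
  O-H: 4 × 452 = 1808
  Σ(formed) = 2767 kJ
ΔH = Σ(broken) − Σ(formed) = 2183 − 2767 = −584 kJ

ΔH ≈ −584 kJ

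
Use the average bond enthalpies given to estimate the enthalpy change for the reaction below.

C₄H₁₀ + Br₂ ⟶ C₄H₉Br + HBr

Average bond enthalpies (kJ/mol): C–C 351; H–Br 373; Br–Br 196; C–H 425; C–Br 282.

Bonds broken (reactants):
  Br–Br: 1 × 196 = 196
  C–C: 3 × 351 = 1053
  C–H: 10 × 425 = 4250
  Σ(broken) = 5499 kJ
Bonds formed (products):
  C–Br: 1 × 282 = 282
  C–C: 3 × 351 = 1053
  C–H: 9 × 425 = 3825
  H–Br: 1 × 373 = 373
  Σ(formed) = 5533 kJ
ΔH = Σ(broken) − Σ(formed) = 5499 − 5533 = −34 kJ

ΔH ≈ −34 kJ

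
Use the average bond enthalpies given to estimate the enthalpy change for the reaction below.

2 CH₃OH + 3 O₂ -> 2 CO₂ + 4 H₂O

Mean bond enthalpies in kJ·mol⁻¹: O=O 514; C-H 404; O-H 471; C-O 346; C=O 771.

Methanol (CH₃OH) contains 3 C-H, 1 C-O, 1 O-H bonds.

Bonds broken (reactants):
  C-H: 6 × 404 = 2424
  C-O: 2 × 346 = 692
  O-H: 2 × 471 = 942
  O=O: 3 × 514 = 1542
  Σ(broken) = 5600 kJ
Bonds formed (products):
  C=O: 4 × 771 = 3084
  O-H: 8 × 471 = 3768
  Σ(formed) = 6852 kJ
ΔH = Σ(broken) − Σ(formed) = 5600 − 6852 = −1252 kJ

ΔH ≈ −1252 kJ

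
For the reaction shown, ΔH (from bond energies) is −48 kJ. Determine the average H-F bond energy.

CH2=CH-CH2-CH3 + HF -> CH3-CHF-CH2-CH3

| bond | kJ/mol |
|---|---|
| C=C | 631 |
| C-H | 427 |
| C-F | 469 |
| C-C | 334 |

Let D be the H-F bond energy.
Σ(broken) = 2×334 + 8×427 + 1×631 + 1×D = 4715 + D
Σ(formed) = 3×334 + 1×469 + 9×427 = 5314
ΔH = Σ(broken) − Σ(formed) = (4715 + D) − (5314) = −599 + D
Setting this equal to −48 kJ gives D = 551 kJ/mol.

D(H-F) ≈ 551 kJ/mol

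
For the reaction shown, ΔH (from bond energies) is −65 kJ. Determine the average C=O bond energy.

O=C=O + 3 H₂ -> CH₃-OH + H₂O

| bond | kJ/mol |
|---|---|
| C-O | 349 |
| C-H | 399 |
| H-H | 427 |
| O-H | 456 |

D(C=O) ≈ 784 kJ/mol

Let D be the C=O bond energy.
Σ(broken) = 2×D + 3×427 = 1281 + 2D
Σ(formed) = 3×399 + 1×349 + 3×456 = 2914
ΔH = Σ(broken) − Σ(formed) = (1281 + 2D) − (2914) = −1633 + 2D
Setting this equal to −65 kJ gives 2D = 1568, so D = 784 kJ/mol.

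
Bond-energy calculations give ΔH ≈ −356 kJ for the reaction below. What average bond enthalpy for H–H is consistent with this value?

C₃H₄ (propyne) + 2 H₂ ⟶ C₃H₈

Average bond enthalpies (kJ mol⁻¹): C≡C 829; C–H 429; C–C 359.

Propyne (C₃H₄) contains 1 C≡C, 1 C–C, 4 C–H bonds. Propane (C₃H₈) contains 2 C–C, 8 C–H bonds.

Let D be the H–H bond energy.
Σ(broken) = 1×829 + 1×359 + 4×429 + 2×D = 2904 + 2D
Σ(formed) = 2×359 + 8×429 = 4150
ΔH = Σ(broken) − Σ(formed) = (2904 + 2D) − (4150) = −1246 + 2D
Setting this equal to −356 kJ gives 2D = 890, so D = 445 kJ/mol.

D(H–H) ≈ 445 kJ/mol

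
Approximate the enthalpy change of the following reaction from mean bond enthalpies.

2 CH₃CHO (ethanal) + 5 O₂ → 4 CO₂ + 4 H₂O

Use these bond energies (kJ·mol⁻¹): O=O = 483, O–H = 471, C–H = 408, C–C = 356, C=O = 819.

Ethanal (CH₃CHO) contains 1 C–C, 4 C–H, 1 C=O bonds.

ΔH ≈ −2291 kJ

Bonds broken (reactants):
  C–C: 2 × 356 = 712
  C–H: 8 × 408 = 3264
  C=O: 2 × 819 = 1638
  O=O: 5 × 483 = 2415
  Σ(broken) = 8029 kJ
Bonds formed (products):
  C=O: 8 × 819 = 6552
  O–H: 8 × 471 = 3768
  Σ(formed) = 10320 kJ
ΔH = Σ(broken) − Σ(formed) = 8029 − 10320 = −2291 kJ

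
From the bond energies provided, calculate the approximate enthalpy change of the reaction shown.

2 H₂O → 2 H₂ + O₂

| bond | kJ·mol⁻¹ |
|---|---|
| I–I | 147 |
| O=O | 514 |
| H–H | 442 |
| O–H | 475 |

Bonds broken (reactants):
  O–H: 4 × 475 = 1900
  Σ(broken) = 1900 kJ
Bonds formed (products):
  H–H: 2 × 442 = 884
  O=O: 1 × 514 = 514
  Σ(formed) = 1398 kJ
ΔH = Σ(broken) − Σ(formed) = 1900 − 1398 = +502 kJ

ΔH ≈ +502 kJ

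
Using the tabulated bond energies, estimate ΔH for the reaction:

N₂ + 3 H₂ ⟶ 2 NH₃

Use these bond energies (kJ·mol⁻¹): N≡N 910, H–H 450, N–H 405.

ΔH ≈ −170 kJ

Bonds broken (reactants):
  H–H: 3 × 450 = 1350
  N≡N: 1 × 910 = 910
  Σ(broken) = 2260 kJ
Bonds formed (products):
  N–H: 6 × 405 = 2430
  Σ(formed) = 2430 kJ
ΔH = Σ(broken) − Σ(formed) = 2260 − 2430 = −170 kJ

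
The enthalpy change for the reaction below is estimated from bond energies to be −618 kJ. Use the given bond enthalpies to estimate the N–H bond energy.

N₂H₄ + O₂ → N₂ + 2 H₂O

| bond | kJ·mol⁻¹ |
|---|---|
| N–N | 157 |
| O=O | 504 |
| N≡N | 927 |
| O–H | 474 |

D(N–H) ≈ 386 kJ/mol

Let D be the N–H bond energy.
Σ(broken) = 4×D + 1×157 + 1×504 = 661 + 4D
Σ(formed) = 1×927 + 4×474 = 2823
ΔH = Σ(broken) − Σ(formed) = (661 + 4D) − (2823) = −2162 + 4D
Setting this equal to −618 kJ gives 4D = 1544, so D = 386 kJ/mol.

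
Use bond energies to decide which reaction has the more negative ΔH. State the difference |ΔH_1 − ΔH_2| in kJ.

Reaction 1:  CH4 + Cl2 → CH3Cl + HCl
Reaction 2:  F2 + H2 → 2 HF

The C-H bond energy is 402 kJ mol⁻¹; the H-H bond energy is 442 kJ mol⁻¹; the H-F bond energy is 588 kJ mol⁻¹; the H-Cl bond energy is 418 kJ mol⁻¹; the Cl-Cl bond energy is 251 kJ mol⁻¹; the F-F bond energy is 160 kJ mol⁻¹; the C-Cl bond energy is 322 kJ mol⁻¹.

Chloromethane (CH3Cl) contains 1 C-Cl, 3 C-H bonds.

Reaction 1:
  Bonds broken (reactants):
    C-H: 4 × 402 = 1608
    Cl-Cl: 1 × 251 = 251
    Σ(broken) = 1859 kJ
  Bonds formed (products):
    C-Cl: 1 × 322 = 322
    C-H: 3 × 402 = 1206
    H-Cl: 1 × 418 = 418
    Σ(formed) = 1946 kJ
  ΔH_1 = 1859 − 1946 = −87 kJ
Reaction 2:
  Bonds broken (reactants):
    F-F: 1 × 160 = 160
    H-H: 1 × 442 = 442
    Σ(broken) = 602 kJ
  Bonds formed (products):
    H-F: 2 × 588 = 1176
    Σ(formed) = 1176 kJ
  ΔH_2 = 602 − 1176 = −574 kJ
ΔH_1 − ΔH_2 = +487 kJ, so reaction 2 has the more negative ΔH; |ΔH_1 − ΔH_2| = 487 kJ.

Reaction 2, by 487 kJ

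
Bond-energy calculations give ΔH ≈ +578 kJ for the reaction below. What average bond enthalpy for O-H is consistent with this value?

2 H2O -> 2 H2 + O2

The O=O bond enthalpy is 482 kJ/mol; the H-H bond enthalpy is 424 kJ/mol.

D(O-H) ≈ 477 kJ/mol

Let D be the O-H bond energy.
Σ(broken) = 4×D = 4D
Σ(formed) = 2×424 + 1×482 = 1330
ΔH = Σ(broken) − Σ(formed) = (4D) − (1330) = −1330 + 4D
Setting this equal to +578 kJ gives 4D = 1908, so D = 477 kJ/mol.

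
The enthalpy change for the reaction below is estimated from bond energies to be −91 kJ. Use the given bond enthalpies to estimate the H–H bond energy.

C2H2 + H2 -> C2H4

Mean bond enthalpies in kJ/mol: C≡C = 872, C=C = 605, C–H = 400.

D(H–H) ≈ 442 kJ/mol

Let D be the H–H bond energy.
Σ(broken) = 1×872 + 2×400 + 1×D = 1672 + D
Σ(formed) = 4×400 + 1×605 = 2205
ΔH = Σ(broken) − Σ(formed) = (1672 + D) − (2205) = −533 + D
Setting this equal to −91 kJ gives D = 442 kJ/mol.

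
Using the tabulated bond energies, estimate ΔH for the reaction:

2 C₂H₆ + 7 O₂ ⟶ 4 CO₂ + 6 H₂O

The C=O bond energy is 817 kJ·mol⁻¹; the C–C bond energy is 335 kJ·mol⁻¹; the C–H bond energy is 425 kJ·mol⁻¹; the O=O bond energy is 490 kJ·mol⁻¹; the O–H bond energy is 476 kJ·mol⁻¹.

Bonds broken (reactants):
  C–C: 2 × 335 = 670
  C–H: 12 × 425 = 5100
  O=O: 7 × 490 = 3430
  Σ(broken) = 9200 kJ
Bonds formed (products):
  C=O: 8 × 817 = 6536
  O–H: 12 × 476 = 5712
  Σ(formed) = 12248 kJ
ΔH = Σ(broken) − Σ(formed) = 9200 − 12248 = −3048 kJ

ΔH ≈ −3048 kJ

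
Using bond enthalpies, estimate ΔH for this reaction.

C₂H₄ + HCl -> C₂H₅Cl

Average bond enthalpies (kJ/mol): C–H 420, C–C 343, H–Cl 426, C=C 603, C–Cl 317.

ΔH ≈ −51 kJ

Bonds broken (reactants):
  C–H: 4 × 420 = 1680
  C=C: 1 × 603 = 603
  H–Cl: 1 × 426 = 426
  Σ(broken) = 2709 kJ
Bonds formed (products):
  C–C: 1 × 343 = 343
  C–Cl: 1 × 317 = 317
  C–H: 5 × 420 = 2100
  Σ(formed) = 2760 kJ
ΔH = Σ(broken) − Σ(formed) = 2709 − 2760 = −51 kJ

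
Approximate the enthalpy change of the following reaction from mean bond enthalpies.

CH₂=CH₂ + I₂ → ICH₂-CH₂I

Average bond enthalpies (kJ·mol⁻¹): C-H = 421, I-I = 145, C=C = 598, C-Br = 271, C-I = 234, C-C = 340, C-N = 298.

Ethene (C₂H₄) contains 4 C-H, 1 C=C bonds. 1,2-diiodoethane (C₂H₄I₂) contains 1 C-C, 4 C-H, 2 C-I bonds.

ΔH ≈ −65 kJ

Bonds broken (reactants):
  C-H: 4 × 421 = 1684
  C=C: 1 × 598 = 598
  I-I: 1 × 145 = 145
  Σ(broken) = 2427 kJ
Bonds formed (products):
  C-C: 1 × 340 = 340
  C-H: 4 × 421 = 1684
  C-I: 2 × 234 = 468
  Σ(formed) = 2492 kJ
ΔH = Σ(broken) − Σ(formed) = 2427 − 2492 = −65 kJ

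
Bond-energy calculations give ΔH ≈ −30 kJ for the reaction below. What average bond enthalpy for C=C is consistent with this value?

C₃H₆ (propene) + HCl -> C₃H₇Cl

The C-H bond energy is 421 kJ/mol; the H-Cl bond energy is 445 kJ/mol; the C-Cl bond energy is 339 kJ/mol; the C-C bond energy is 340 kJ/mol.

D(C=C) ≈ 625 kJ/mol

Let D be the C=C bond energy.
Σ(broken) = 1×340 + 6×421 + 1×D + 1×445 = 3311 + D
Σ(formed) = 2×340 + 1×339 + 7×421 = 3966
ΔH = Σ(broken) − Σ(formed) = (3311 + D) − (3966) = −655 + D
Setting this equal to −30 kJ gives D = 625 kJ/mol.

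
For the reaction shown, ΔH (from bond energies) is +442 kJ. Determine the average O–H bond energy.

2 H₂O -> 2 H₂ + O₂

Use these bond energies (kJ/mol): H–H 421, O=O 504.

Let D be the O–H bond energy.
Σ(broken) = 4×D = 4D
Σ(formed) = 2×421 + 1×504 = 1346
ΔH = Σ(broken) − Σ(formed) = (4D) − (1346) = −1346 + 4D
Setting this equal to +442 kJ gives 4D = 1788, so D = 447 kJ/mol.

D(O–H) ≈ 447 kJ/mol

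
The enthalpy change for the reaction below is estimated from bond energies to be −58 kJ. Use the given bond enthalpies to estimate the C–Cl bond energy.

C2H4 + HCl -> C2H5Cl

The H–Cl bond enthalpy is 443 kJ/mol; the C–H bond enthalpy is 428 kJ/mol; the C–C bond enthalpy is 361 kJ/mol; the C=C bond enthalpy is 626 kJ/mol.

D(C–Cl) ≈ 338 kJ/mol

Let D be the C–Cl bond energy.
Σ(broken) = 4×428 + 1×626 + 1×443 = 2781
Σ(formed) = 1×361 + 1×D + 5×428 = 2501 + D
ΔH = Σ(broken) − Σ(formed) = (2781) − (2501 + D) = +280 − D
Setting this equal to −58 kJ gives D = 338 kJ/mol.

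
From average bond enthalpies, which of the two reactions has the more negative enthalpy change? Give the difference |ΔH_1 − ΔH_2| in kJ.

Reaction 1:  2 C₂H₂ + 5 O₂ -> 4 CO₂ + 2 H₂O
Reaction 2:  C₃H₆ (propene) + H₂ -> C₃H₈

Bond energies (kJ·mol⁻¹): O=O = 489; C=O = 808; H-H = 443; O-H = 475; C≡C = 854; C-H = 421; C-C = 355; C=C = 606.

Reaction 1:
  Bonds broken (reactants):
    C≡C: 2 × 854 = 1708
    C-H: 4 × 421 = 1684
    O=O: 5 × 489 = 2445
    Σ(broken) = 5837 kJ
  Bonds formed (products):
    C=O: 8 × 808 = 6464
    O-H: 4 × 475 = 1900
    Σ(formed) = 8364 kJ
  ΔH_1 = 5837 − 8364 = −2527 kJ
Reaction 2:
  Bonds broken (reactants):
    C-C: 1 × 355 = 355
    C-H: 6 × 421 = 2526
    C=C: 1 × 606 = 606
    H-H: 1 × 443 = 443
    Σ(broken) = 3930 kJ
  Bonds formed (products):
    C-C: 2 × 355 = 710
    C-H: 8 × 421 = 3368
    Σ(formed) = 4078 kJ
  ΔH_2 = 3930 − 4078 = −148 kJ
ΔH_1 − ΔH_2 = −2379 kJ, so reaction 1 has the more negative ΔH; |ΔH_1 − ΔH_2| = 2379 kJ.

Reaction 1, by 2379 kJ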